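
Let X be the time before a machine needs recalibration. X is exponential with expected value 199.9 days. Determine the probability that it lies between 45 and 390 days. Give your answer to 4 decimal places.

The rate is λ = 1/199.9 = 0.0050025 per day.
P(45 < X < 390) = e^(−λ·45) − e^(−λ·390) = 0.79843 − 0.14214 ≈ 0.6563.

0.6563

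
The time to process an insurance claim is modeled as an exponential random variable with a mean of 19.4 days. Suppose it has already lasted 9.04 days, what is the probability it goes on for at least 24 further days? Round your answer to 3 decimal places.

The rate is λ = 1/19.4 = 0.0515464 per day.
The exponential is memoryless, so the remaining time is again Exp(λ): the condition X > 9.04 is irrelevant.
P(X > 24) = e^(−1.2371) ≈ 0.290.

0.290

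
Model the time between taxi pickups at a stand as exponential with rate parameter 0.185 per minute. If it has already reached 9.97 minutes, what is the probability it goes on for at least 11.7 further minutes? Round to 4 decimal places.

0.1148

By the memoryless property, P(X > 9.97+11.7 | X > 9.97) = P(X > 11.7).
P(X > 11.7) = e^(−2.1645) ≈ 0.1148.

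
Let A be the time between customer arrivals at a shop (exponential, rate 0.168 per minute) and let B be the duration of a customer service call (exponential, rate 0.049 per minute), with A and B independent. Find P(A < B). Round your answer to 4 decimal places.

λ_1 = 0.168, λ_2 = 0.049.
For independent exponentials, P(A < B) = λ_1/(λ_1+λ_2) = 0.168/0.217 ≈ 0.7742.

0.7742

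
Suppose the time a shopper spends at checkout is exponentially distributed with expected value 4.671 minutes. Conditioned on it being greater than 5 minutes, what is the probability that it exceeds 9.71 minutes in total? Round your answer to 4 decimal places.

0.3648

The rate is λ = 1/4.671 = 0.214087 per minute.
P(X > s+t | X > s) = e^(−λ(s+t))/e^(−λs) = e^(−λt), independent of s = 5.
P(X > 4.71) = e^(−1.0083) ≈ 0.3648.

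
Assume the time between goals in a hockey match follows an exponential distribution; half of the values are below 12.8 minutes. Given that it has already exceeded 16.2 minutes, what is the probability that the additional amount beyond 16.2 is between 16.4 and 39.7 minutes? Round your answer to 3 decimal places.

0.295

For an exponential, median = ln(2)/λ, so λ = ln 2 / 12.8 = 0.0541521 per minute.
Memoryless: the residual past 16.2 is again Exp(λ).
P(16.4 < residual < 39.7) = e^(−λ·16.4) − e^(−λ·39.7) = 0.41144 − 0.11650 ≈ 0.295.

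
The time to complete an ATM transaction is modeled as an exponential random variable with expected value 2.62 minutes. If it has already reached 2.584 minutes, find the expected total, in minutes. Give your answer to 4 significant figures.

The rate is λ = 1/2.62 = 0.381679 per minute.
By memorylessness, E[X | X > 2.584] = 2.584 + 1/λ = 2.584 + 2.62 = 5.204 minutes.

5.204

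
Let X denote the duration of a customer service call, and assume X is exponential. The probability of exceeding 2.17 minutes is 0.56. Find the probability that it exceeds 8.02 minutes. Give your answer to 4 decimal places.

e^(−λ·2.17) = 0.56 ⇒ λ = −ln(0.56)/2.17 = 0.267197.
P(X > 8.02) = e^(−0.267197·8.02) = e^(−2.1429) ≈ 0.1173.

0.1173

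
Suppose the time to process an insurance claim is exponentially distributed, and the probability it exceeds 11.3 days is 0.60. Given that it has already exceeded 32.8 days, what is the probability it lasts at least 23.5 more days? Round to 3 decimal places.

0.346

From e^(−λ·11.3) = 0.60, λ = −ln(0.60)/11.3 = 0.0452058.
Memoryless: P(X > 32.8+23.5 | X > 32.8) = P(X > 23.5) = e^(−0.0452058·23.5) ≈ 0.346.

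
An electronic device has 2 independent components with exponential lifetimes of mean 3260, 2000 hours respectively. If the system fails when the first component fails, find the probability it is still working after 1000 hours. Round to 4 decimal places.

0.4463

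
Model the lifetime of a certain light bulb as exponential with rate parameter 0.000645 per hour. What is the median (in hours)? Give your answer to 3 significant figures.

1070

Set 1 − e^(−λt) = 0.5, so t = −ln(0.5)/λ = 0.69315/0.000645 ≈ 1074.65 hours.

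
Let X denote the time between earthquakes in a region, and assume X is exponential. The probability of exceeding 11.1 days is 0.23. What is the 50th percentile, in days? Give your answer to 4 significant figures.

5.235

e^(−λ·11.1) = 0.23 ⇒ λ = −ln(0.23)/11.1 = 0.132403.
50th percentile: 1 − e^(−λt) = 0.5, t = −ln(0.5)/λ = 5.23512 days.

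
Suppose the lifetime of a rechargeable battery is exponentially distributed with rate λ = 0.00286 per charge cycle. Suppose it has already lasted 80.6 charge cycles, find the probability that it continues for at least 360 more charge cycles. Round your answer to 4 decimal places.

The exponential is memoryless, so the remaining time is again Exp(λ): the condition X > 80.6 is irrelevant.
P(X > 360) = e^(−1.0296) ≈ 0.3571.

0.3571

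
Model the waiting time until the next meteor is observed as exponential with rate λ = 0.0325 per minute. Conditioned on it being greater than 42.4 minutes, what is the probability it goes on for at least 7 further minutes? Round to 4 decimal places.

0.7965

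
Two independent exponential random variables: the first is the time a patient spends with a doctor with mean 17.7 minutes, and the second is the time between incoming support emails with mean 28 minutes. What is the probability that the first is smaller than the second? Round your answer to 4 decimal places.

0.6127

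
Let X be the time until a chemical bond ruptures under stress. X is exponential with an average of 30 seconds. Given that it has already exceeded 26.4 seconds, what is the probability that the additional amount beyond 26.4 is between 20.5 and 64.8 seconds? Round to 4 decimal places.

The rate is λ = 1/30 = 0.0333333 per second.
Memoryless: the residual past 26.4 is again Exp(λ).
P(20.5 < residual < 64.8) = e^(−λ·20.5) − e^(−λ·64.8) = 0.50493 − 0.11533 ≈ 0.3896.

0.3896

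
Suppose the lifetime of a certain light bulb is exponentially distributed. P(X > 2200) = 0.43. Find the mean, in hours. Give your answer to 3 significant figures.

e^(−λ·2200) = 0.43 ⇒ λ = −ln(0.43)/2200 = 0.000383623.
Mean = 1/λ = 2606.73 hours.

2610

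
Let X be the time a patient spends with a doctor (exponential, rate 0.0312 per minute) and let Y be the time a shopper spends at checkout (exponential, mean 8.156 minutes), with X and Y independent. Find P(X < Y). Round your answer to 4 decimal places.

0.2028

λ_1 = 0.0312, λ_2 = 1/8.156 = 0.122609.
For independent exponentials, P(X < Y) = λ_1/(λ_1+λ_2) = 0.0312/0.153809 ≈ 0.2028.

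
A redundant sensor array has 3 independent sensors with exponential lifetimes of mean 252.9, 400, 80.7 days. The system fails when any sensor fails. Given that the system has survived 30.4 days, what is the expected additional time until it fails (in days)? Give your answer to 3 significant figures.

53.1

First-failure rate Σλ = 1/252.9 + 1/400 + 1/80.7 = 0.0188457.
By memorylessness the expected residual is 1/Σλ = 53.0625 days, regardless of the 30.4 already elapsed.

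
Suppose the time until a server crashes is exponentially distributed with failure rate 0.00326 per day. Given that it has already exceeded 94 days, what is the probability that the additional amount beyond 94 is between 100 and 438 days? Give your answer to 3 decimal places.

Memoryless: the residual past 94 is again Exp(λ).
P(100 < residual < 438) = e^(−λ·100) − e^(−λ·438) = 0.72181 − 0.23982 ≈ 0.482.

0.482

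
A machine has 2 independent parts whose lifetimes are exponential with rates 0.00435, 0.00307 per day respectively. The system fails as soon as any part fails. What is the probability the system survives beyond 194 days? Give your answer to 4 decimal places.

0.2371

The time to first failure is exponential with rate Σλ = 0.00435 + 0.00307 = 0.00742.
P(min > 194) = e^(−0.00742·194) = e^(−1.4395) ≈ 0.2371.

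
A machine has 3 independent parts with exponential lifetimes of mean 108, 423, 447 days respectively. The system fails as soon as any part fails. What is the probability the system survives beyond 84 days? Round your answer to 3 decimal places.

0.312

The first failure time is exponential with rate Σλ_i = 1/108 + 1/423 + 1/447 = 0.0138605 per day.
P(min > 84) = e^(−0.0138605·84) = e^(−1.1643) ≈ 0.312.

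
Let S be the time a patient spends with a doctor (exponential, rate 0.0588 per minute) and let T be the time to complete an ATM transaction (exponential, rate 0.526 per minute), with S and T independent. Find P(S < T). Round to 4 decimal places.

λ_1 = 0.0588, λ_2 = 0.526.
For independent exponentials, P(S < T) = λ_1/(λ_1+λ_2) = 0.0588/0.5848 ≈ 0.1005.

0.1005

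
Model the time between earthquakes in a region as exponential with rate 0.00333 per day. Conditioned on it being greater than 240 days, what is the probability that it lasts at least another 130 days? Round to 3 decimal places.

P(X > s+t | X > s) = e^(−λ(s+t))/e^(−λs) = e^(−λt), independent of s = 240.
P(X > 130) = e^(−0.4329) ≈ 0.649.

0.649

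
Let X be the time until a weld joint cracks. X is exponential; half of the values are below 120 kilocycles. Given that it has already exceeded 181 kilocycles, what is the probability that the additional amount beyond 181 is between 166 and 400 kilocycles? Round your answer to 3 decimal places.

0.284

For an exponential, median = ln(2)/λ, so λ = ln 2 / 120 = 0.00577623 per kilocycle.
Memoryless: the residual past 181 is again Exp(λ).
P(166 < residual < 400) = e^(−λ·166) − e^(−λ·400) = 0.38333 − 0.09921 ≈ 0.284.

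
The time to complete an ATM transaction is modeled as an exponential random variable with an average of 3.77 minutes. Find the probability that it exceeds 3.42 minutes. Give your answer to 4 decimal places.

The rate is λ = 1/3.77 = 0.265252 per minute.
P(X > 3.42) = e^(−λ·3.42) = e^(−0.90716) ≈ 0.4037.

0.4037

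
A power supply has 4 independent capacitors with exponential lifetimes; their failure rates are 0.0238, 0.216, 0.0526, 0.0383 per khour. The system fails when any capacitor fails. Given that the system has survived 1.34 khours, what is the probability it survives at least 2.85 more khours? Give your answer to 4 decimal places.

Time to first failure ~ Exp(Σλ) with Σλ = 0.3307.
By memorylessness, P(T > 1.34+2.85 | T > 1.34) = P(T > 2.85) = e^(−0.3307·2.85) ≈ 0.3897.

0.3897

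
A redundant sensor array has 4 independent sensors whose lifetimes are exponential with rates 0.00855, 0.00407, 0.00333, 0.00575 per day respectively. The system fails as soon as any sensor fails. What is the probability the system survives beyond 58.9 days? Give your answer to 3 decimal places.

0.279

The time to first failure is exponential with rate Σλ = 0.00855 + 0.00407 + 0.00333 + 0.00575 = 0.0217.
P(min > 58.9) = e^(−0.0217·58.9) = e^(−1.2781) ≈ 0.279.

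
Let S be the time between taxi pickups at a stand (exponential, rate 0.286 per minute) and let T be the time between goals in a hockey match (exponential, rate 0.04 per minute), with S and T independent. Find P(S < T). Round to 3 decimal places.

0.877

λ_1 = 0.286, λ_2 = 0.04.
For independent exponentials, P(S < T) = λ_1/(λ_1+λ_2) = 0.286/0.326 ≈ 0.877.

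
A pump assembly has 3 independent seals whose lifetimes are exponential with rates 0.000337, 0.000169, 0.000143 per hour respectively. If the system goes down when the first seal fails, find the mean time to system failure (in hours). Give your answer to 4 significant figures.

The time to first failure is exponential with rate Σλ = 0.000337 + 0.000169 + 0.000143 = 0.000649.
E[min] = 1/Σλ = 1/0.000649 = 1540.83 hours.

1541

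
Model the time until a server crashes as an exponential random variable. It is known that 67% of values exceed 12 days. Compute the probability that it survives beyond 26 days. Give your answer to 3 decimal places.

0.420

e^(−λ·12) = 0.67 ⇒ λ = −ln(0.67)/12 = 0.0333731.
P(X > 26) = e^(−0.0333731·26) = e^(−0.8677) ≈ 0.420.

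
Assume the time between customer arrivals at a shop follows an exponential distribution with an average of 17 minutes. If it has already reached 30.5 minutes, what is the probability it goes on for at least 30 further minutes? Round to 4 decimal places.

0.1712

The rate is λ = 1/17 = 0.0588235 per minute.
By the memoryless property, P(X > 30.5+30 | X > 30.5) = P(X > 30).
P(X > 30) = e^(−1.7647) ≈ 0.1712.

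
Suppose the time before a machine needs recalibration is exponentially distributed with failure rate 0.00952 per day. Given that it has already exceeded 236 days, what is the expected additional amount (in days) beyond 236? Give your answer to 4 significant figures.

105.0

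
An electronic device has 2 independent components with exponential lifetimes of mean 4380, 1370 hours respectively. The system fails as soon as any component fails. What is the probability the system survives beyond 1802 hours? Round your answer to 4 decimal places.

The first failure time is exponential with rate Σλ_i = 1/4380 + 1/1370 = 0.000958238 per hour.
P(min > 1802) = e^(−0.000958238·1802) = e^(−1.7267) ≈ 0.1779.

0.1779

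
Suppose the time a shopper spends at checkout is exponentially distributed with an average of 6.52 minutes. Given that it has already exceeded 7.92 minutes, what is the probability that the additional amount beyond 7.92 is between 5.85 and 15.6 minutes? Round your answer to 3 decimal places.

The rate is λ = 1/6.52 = 0.153374 per minute.
Memoryless: the residual past 7.92 is again Exp(λ).
P(5.85 < residual < 15.6) = e^(−λ·5.85) − e^(−λ·15.6) = 0.40769 − 0.09139 ≈ 0.316.

0.316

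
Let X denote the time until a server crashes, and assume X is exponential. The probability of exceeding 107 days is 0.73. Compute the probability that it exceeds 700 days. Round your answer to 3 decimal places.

e^(−λ·107) = 0.73 ⇒ λ = −ln(0.73)/107 = 0.00294122.
P(X > 700) = e^(−0.00294122·700) = e^(−2.0589) ≈ 0.128.

0.128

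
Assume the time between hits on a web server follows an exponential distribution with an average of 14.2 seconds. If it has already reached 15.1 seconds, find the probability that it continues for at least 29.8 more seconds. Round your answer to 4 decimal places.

0.1226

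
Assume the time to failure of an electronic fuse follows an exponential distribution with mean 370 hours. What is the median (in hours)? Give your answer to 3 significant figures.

256

The rate is λ = 1/370 = 0.0027027 per hour.
Set 1 − e^(−λt) = 0.5, so t = −ln(0.5)/λ = 0.69315/0.0027027 ≈ 256.464 hours.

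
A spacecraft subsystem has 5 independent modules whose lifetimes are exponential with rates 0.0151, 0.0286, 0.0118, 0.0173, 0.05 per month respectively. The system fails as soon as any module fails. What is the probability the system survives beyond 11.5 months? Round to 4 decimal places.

0.2436

The time to first failure is exponential with rate Σλ = 0.0151 + 0.0286 + 0.0118 + 0.0173 + 0.05 = 0.1228.
P(min > 11.5) = e^(−0.1228·11.5) = e^(−1.4122) ≈ 0.2436.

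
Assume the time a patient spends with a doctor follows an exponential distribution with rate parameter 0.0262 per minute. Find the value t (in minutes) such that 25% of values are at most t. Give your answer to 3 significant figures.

Set 1 − e^(−λt) = 0.25, so t = −ln(0.75)/λ = 0.28768/0.0262 ≈ 10.9802 minutes.

11.0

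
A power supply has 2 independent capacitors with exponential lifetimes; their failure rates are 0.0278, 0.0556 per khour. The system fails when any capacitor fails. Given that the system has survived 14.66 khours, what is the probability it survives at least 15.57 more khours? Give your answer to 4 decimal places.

0.2729

Time to first failure ~ Exp(Σλ) with Σλ = 0.0834.
By memorylessness, P(T > 14.66+15.57 | T > 14.66) = P(T > 15.57) = e^(−0.0834·15.57) ≈ 0.2729.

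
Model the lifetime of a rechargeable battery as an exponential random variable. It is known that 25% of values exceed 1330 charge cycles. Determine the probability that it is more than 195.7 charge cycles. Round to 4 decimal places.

0.8155

e^(−λ·1330) = 0.25 ⇒ λ = −ln(0.25)/1330 = 0.00104233.
P(X > 195.7) = e^(−0.00104233·195.7) = e^(−0.20398) ≈ 0.8155.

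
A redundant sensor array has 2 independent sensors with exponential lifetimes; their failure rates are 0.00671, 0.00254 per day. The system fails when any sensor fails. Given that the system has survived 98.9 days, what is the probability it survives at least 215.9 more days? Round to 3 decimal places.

0.136

Time to first failure ~ Exp(Σλ) with Σλ = 0.00925.
By memorylessness, P(T > 98.9+215.9 | T > 98.9) = P(T > 215.9) = e^(−0.00925·215.9) ≈ 0.136.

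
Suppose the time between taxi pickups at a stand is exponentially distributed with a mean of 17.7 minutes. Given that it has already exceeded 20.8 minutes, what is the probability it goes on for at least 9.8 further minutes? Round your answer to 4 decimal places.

The rate is λ = 1/17.7 = 0.0564972 per minute.
P(X > s+t | X > s) = e^(−λ(s+t))/e^(−λs) = e^(−λt), independent of s = 20.8.
P(X > 9.8) = e^(−0.55367) ≈ 0.5748.

0.5748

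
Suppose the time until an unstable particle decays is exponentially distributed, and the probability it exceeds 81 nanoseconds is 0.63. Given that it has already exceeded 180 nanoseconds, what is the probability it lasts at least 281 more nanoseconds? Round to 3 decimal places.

From e^(−λ·81) = 0.63, λ = −ln(0.63)/81 = 0.00570414.
Memoryless: P(X > 180+281 | X > 180) = P(X > 281) = e^(−0.00570414·281) ≈ 0.201.

0.201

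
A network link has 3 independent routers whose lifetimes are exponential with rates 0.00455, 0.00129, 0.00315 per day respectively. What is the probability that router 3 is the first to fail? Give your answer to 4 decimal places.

0.3504

The time to first failure is exponential with rate Σλ = 0.00455 + 0.00129 + 0.00315 = 0.00899.
P(router 3 first) = λ_3/Σλ = 0.00315/0.00899 ≈ 0.3504.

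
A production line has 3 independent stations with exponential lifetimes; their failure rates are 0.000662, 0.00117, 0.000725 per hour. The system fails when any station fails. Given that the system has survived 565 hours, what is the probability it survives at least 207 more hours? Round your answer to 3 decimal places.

Time to first failure ~ Exp(Σλ) with Σλ = 0.002557.
By memorylessness, P(T > 565+207 | T > 565) = P(T > 207) = e^(−0.002557·207) ≈ 0.589.

0.589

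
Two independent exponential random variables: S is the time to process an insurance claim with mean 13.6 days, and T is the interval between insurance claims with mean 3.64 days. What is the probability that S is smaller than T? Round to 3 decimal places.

λ_1 = 1/13.6 = 0.0735294, λ_2 = 1/3.64 = 0.274725.
For independent exponentials, P(S < T) = λ_1/(λ_1+λ_2) = 0.0735294/0.348255 ≈ 0.211.

0.211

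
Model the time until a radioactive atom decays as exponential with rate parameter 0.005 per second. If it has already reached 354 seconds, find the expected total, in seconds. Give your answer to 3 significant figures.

By memorylessness, E[X | X > 354] = 354 + 1/λ = 354 + 200 = 554 seconds.

554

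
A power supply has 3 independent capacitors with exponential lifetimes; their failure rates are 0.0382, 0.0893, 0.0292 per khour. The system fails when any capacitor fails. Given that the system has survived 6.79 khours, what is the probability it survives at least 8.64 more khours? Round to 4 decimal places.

Time to first failure ~ Exp(Σλ) with Σλ = 0.1567.
By memorylessness, P(T > 6.79+8.64 | T > 6.79) = P(T > 8.64) = e^(−0.1567·8.64) ≈ 0.2582.

0.2582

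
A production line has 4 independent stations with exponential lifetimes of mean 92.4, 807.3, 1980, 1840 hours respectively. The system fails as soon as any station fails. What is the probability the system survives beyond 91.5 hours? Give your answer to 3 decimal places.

0.301

The first failure time is exponential with rate Σλ_i = 1/92.4 + 1/807.3 + 1/1980 + 1/1840 = 0.0131097 per hour.
P(min > 91.5) = e^(−0.0131097·91.5) = e^(−1.1995) ≈ 0.301.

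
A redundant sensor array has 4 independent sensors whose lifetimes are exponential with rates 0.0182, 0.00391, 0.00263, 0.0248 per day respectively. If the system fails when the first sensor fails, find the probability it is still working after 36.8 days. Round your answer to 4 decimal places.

0.1615

The time to first failure is exponential with rate Σλ = 0.0182 + 0.00391 + 0.00263 + 0.0248 = 0.04954.
P(min > 36.8) = e^(−0.04954·36.8) = e^(−1.8231) ≈ 0.1615.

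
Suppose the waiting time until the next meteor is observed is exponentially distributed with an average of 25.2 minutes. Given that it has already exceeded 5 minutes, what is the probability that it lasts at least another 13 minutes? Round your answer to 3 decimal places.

0.597

The rate is λ = 1/25.2 = 0.0396825 per minute.
P(X > s+t | X > s) = e^(−λ(s+t))/e^(−λs) = e^(−λt), independent of s = 5.
P(X > 13) = e^(−0.51587) ≈ 0.597.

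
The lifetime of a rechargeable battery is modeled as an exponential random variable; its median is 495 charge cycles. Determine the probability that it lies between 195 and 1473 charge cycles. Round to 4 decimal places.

0.6339

For an exponential, median = ln(2)/λ, so λ = ln 2 / 495 = 0.0014003 per charge cycle.
P(195 < X < 1473) = e^(−λ·195) − e^(−λ·1473) = 0.76105 − 0.12712 ≈ 0.6339.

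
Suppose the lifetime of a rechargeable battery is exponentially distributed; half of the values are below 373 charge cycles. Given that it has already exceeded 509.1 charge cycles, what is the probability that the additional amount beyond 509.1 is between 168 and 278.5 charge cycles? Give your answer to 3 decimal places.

For an exponential, median = ln(2)/λ, so λ = ln 2 / 373 = 0.0018583 per charge cycle.
Memoryless: the residual past 509.1 is again Exp(λ).
P(168 < residual < 278.5) = e^(−λ·168) − e^(−λ·278.5) = 0.73184 − 0.59599 ≈ 0.136.

0.136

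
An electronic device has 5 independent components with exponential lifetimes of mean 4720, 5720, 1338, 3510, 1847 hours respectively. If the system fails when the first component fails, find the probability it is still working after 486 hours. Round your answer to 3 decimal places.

0.386

The first failure time is exponential with rate Σλ_i = 1/4720 + 1/5720 + 1/1338 + 1/3510 + 1/1847 = 0.00196039 per hour.
P(min > 486) = e^(−0.00196039·486) = e^(−0.95275) ≈ 0.386.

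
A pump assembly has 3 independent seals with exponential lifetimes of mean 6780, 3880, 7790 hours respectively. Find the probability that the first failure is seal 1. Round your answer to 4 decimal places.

0.2764

Rates: λ_i = 1/mean_i → 0.000147493, 0.000257732, 0.00012837; Σλ = 0.000533594.
P(seal 1 first) = λ_1/Σλ = 0.000147493/0.000533594 ≈ 0.2764.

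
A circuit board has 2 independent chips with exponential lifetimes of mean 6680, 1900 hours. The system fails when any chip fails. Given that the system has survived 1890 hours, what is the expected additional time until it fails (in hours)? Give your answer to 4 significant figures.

1479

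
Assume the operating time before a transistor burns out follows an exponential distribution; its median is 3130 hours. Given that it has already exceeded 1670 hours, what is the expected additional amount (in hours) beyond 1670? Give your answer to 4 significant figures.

For an exponential, median = ln(2)/λ, so λ = ln 2 / 3130 = 0.000221453 per hour.
By memorylessness, the remaining amount past any threshold is again Exp(λ) with mean 1/λ = 4515.64 hours.

4516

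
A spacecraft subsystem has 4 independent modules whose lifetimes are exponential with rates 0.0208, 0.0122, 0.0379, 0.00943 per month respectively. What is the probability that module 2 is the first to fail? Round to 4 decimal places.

The time to first failure is exponential with rate Σλ = 0.0208 + 0.0122 + 0.0379 + 0.00943 = 0.08033.
P(module 2 first) = λ_2/Σλ = 0.0122/0.08033 ≈ 0.1519.

0.1519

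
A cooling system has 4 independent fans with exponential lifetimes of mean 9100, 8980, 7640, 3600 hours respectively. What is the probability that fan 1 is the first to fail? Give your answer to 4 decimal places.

Rates: λ_i = 1/mean_i → 0.00010989, 0.000111359, 0.00013089, 0.000277778; Σλ = 0.000629917.
P(fan 1 first) = λ_1/Σλ = 0.00010989/0.000629917 ≈ 0.1745.

0.1745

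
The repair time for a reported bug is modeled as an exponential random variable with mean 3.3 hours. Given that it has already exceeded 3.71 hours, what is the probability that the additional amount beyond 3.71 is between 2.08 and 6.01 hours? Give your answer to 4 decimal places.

0.3706

The rate is λ = 1/3.3 = 0.30303 per hour.
Memoryless: the residual past 3.71 is again Exp(λ).
P(2.08 < residual < 6.01) = e^(−λ·2.08) − e^(−λ·6.01) = 0.53243 − 0.16183 ≈ 0.3706.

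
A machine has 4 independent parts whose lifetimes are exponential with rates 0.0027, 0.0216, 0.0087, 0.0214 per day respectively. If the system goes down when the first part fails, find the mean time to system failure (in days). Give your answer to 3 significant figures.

The time to first failure is exponential with rate Σλ = 0.0027 + 0.0216 + 0.0087 + 0.0214 = 0.0544.
E[min] = 1/Σλ = 1/0.0544 = 18.3824 days.

18.4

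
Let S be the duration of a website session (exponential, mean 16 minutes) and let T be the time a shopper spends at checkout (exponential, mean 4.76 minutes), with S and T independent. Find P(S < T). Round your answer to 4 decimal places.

λ_1 = 1/16 = 0.0625, λ_2 = 1/4.76 = 0.210084.
For independent exponentials, P(S < T) = λ_1/(λ_1+λ_2) = 0.0625/0.272584 ≈ 0.2293.

0.2293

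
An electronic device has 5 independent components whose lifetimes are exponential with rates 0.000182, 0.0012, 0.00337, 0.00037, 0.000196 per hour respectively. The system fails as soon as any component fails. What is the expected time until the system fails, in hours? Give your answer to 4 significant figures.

The time to first failure is exponential with rate Σλ = 0.000182 + 0.0012 + 0.00337 + 0.00037 + 0.000196 = 0.005318.
E[min] = 1/Σλ = 1/0.005318 = 188.041 hours.

188.0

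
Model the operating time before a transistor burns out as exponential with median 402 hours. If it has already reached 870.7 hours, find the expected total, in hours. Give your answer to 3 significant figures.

For an exponential, median = ln(2)/λ, so λ = ln 2 / 402 = 0.00172425 per hour.
By memorylessness, E[X | X > 870.7] = 870.7 + 1/λ = 870.7 + 579.963 = 1450.66 hours.

1450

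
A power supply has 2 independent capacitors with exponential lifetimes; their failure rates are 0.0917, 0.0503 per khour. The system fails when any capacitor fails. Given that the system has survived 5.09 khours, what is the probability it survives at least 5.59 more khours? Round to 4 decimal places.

0.4521

Time to first failure ~ Exp(Σλ) with Σλ = 0.142.
By memorylessness, P(T > 5.09+5.59 | T > 5.09) = P(T > 5.59) = e^(−0.142·5.59) ≈ 0.4521.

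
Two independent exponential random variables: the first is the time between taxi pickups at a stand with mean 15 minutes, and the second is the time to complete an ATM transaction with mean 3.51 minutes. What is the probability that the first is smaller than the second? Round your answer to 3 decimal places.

0.190

λ_1 = 1/15 = 0.0666667, λ_2 = 1/3.51 = 0.2849.
For independent exponentials, P(the first < the second) = λ_1/(λ_1+λ_2) = 0.0666667/0.351567 ≈ 0.190.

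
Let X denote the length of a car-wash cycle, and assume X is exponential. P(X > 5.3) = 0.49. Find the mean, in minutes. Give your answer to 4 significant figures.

7.430

e^(−λ·5.3) = 0.49 ⇒ λ = −ln(0.49)/5.3 = 0.134594.
Mean = 1/λ = 7.42973 minutes.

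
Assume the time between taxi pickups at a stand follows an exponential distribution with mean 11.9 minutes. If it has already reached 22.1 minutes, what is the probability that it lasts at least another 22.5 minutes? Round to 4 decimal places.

The rate is λ = 1/11.9 = 0.0840336 per minute.
The exponential is memoryless, so the remaining time is again Exp(λ): the condition X > 22.1 is irrelevant.
P(X > 22.5) = e^(−1.8908) ≈ 0.1510.

0.1510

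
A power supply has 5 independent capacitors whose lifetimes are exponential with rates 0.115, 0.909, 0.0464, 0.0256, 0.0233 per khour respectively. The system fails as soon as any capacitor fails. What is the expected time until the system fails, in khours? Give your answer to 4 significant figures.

0.8934

The time to first failure is exponential with rate Σλ = 0.115 + 0.909 + 0.0464 + 0.0256 + 0.0233 = 1.1193.
E[min] = 1/Σλ = 1/1.1193 = 0.893416 khours.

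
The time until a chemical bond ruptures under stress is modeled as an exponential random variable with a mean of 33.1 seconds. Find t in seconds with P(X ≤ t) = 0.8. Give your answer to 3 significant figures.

The rate is λ = 1/33.1 = 0.0302115 per second.
Set 1 − e^(−λt) = 0.8, so t = −ln(0.2)/λ = 1.6094/0.0302115 ≈ 53.2724 seconds.

53.3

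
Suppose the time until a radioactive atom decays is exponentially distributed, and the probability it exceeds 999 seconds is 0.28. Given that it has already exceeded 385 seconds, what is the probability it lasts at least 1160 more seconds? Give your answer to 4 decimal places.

0.2281

From e^(−λ·999) = 0.28, λ = −ln(0.28)/999 = 0.00127424.
Memoryless: P(X > 385+1160 | X > 385) = P(X > 1160) = e^(−0.00127424·1160) ≈ 0.2281.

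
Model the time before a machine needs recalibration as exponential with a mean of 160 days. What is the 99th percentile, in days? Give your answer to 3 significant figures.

737

The rate is λ = 1/160 = 0.00625 per day.
Set 1 − e^(−λt) = 0.99, so t = −ln(0.01)/λ = 4.6052/0.00625 ≈ 736.827 days.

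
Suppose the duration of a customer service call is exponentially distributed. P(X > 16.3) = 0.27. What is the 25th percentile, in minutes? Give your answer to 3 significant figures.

3.58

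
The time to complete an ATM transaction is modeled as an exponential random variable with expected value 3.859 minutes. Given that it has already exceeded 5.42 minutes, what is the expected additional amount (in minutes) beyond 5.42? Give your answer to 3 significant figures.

3.86

The rate is λ = 1/3.859 = 0.259134 per minute.
By memorylessness, the remaining amount past any threshold is again Exp(λ) with mean 1/λ = 3.859 minutes.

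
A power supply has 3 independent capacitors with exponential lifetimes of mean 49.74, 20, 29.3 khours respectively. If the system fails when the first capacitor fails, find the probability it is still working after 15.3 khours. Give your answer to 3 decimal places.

0.203

The first failure time is exponential with rate Σλ_i = 1/49.74 + 1/20 + 1/29.3 = 0.104234 per khour.
P(min > 15.3) = e^(−0.104234·15.3) = e^(−1.5948) ≈ 0.203.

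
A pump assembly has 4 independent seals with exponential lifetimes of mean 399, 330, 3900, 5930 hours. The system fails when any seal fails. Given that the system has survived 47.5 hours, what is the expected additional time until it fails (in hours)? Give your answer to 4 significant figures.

167.7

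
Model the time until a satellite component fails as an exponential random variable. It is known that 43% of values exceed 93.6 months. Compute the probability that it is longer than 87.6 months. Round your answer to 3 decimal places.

0.454

e^(−λ·93.6) = 0.43 ⇒ λ = −ln(0.43)/93.6 = 0.00901677.
P(X > 87.6) = e^(−0.00901677·87.6) = e^(−0.78987) ≈ 0.454.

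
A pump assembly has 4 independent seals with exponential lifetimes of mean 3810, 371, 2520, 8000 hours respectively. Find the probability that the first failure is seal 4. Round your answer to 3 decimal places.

Rates: λ_i = 1/mean_i → 0.000262467, 0.00269542, 0.000396825, 0.000125; Σλ = 0.00347971.
P(seal 4 first) = λ_4/Σλ = 0.000125/0.00347971 ≈ 0.036.

0.036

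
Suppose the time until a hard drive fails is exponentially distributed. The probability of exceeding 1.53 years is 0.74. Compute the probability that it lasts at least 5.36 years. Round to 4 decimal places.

e^(−λ·1.53) = 0.74 ⇒ λ = −ln(0.74)/1.53 = 0.196801.
P(X > 5.36) = e^(−0.196801·5.36) = e^(−1.0549) ≈ 0.3482.

0.3482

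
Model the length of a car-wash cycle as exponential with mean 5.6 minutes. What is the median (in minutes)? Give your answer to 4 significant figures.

3.882

The rate is λ = 1/5.6 = 0.178571 per minute.
Set 1 − e^(−λt) = 0.5, so t = −ln(0.5)/λ = 0.69315/0.178571 ≈ 3.88162 minutes.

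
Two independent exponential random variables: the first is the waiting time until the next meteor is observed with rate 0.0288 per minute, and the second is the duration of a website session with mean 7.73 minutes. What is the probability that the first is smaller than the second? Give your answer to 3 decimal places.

0.182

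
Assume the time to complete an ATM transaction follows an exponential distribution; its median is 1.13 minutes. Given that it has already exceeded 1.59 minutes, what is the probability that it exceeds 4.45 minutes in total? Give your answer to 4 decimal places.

0.1730

For an exponential, median = ln(2)/λ, so λ = ln 2 / 1.13 = 0.613405 per minute.
By the memoryless property, P(X > 1.59+2.86 | X > 1.59) = P(X > 2.86).
P(X > 2.86) = e^(−1.7543) ≈ 0.1730.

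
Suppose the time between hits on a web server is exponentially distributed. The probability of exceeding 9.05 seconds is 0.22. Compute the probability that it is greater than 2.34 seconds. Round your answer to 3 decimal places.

e^(−λ·9.05) = 0.22 ⇒ λ = −ln(0.22)/9.05 = 0.167307.
P(X > 2.34) = e^(−0.167307·2.34) = e^(−0.3915) ≈ 0.676.

0.676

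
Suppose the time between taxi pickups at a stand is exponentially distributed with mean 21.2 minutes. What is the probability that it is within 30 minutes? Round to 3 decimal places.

The rate is λ = 1/21.2 = 0.0471698 per minute.
P(X ≤ 30) = 1 − e^(−λ·30) = 1 − e^(−1.4151) ≈ 0.757.

0.757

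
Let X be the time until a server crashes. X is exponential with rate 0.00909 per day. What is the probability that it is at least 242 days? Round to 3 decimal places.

P(X > 242) = e^(−λ·242) = e^(−2.1998) ≈ 0.111.

0.111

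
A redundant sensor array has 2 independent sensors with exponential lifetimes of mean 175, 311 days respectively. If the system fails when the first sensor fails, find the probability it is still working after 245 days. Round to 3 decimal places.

0.112

The first failure time is exponential with rate Σλ_i = 1/175 + 1/311 = 0.00892972 per day.
P(min > 245) = e^(−0.00892972·245) = e^(−2.1878) ≈ 0.112.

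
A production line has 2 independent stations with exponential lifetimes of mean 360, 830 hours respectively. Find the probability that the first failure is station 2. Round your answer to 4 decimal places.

Rates: λ_i = 1/mean_i → 0.00277778, 0.00120482; Σλ = 0.0039826.
P(station 2 first) = λ_2/Σλ = 0.00120482/0.0039826 ≈ 0.3025.

0.3025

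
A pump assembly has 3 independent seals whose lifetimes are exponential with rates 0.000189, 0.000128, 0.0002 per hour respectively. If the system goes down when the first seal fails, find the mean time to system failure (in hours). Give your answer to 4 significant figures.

1934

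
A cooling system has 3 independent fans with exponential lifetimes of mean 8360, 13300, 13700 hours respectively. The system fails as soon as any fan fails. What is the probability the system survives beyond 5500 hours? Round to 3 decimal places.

The first failure time is exponential with rate Σλ_i = 1/8360 + 1/13300 + 1/13700 = 0.000267798 per hour.
P(min > 5500) = e^(−0.000267798·5500) = e^(−1.4729) ≈ 0.229.

0.229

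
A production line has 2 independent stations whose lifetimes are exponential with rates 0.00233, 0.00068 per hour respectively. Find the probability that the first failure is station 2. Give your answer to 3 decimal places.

0.226

The time to first failure is exponential with rate Σλ = 0.00233 + 0.00068 = 0.00301.
P(station 2 first) = λ_2/Σλ = 0.00068/0.00301 ≈ 0.226.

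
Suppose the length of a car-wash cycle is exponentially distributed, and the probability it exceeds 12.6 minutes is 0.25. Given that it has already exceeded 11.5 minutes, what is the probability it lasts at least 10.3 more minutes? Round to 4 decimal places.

0.3220

From e^(−λ·12.6) = 0.25, λ = −ln(0.25)/12.6 = 0.110023.
Memoryless: P(X > 11.5+10.3 | X > 11.5) = P(X > 10.3) = e^(−0.110023·10.3) ≈ 0.3220.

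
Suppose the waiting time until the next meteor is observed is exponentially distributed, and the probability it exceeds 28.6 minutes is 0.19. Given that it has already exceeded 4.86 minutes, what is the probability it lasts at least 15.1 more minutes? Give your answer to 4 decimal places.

From e^(−λ·28.6) = 0.19, λ = −ln(0.19)/28.6 = 0.0580675.
Memoryless: P(X > 4.86+15.1 | X > 4.86) = P(X > 15.1) = e^(−0.0580675·15.1) ≈ 0.4161.

0.4161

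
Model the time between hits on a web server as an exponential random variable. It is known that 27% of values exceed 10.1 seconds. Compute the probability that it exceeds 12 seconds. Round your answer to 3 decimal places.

0.211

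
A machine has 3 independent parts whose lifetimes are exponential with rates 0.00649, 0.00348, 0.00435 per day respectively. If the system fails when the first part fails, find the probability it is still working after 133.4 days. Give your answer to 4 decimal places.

0.1480

The time to first failure is exponential with rate Σλ = 0.00649 + 0.00348 + 0.00435 = 0.01432.
P(min > 133.4) = e^(−0.01432·133.4) = e^(−1.9103) ≈ 0.1480.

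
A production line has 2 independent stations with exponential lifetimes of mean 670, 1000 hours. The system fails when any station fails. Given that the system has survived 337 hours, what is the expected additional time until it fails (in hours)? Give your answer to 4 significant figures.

First-failure rate Σλ = 1/670 + 1/1000 = 0.00249254.
By memorylessness the expected residual is 1/Σλ = 401.198 hours, regardless of the 337 already elapsed.

401.2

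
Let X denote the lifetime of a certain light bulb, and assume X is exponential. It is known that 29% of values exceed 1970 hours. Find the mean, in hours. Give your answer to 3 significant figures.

1590

e^(−λ·1970) = 0.29 ⇒ λ = −ln(0.29)/1970 = 0.000628363.
Mean = 1/λ = 1591.44 hours.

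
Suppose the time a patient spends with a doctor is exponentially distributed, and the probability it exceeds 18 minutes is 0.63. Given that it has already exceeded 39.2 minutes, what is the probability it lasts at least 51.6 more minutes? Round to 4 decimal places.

0.2659

From e^(−λ·18) = 0.63, λ = −ln(0.63)/18 = 0.0256686.
Memoryless: P(X > 39.2+51.6 | X > 39.2) = P(X > 51.6) = e^(−0.0256686·51.6) ≈ 0.2659.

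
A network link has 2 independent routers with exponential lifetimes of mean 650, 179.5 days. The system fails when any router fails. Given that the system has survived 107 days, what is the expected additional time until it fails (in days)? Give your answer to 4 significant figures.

140.7

First-failure rate Σλ = 1/650 + 1/179.5 = 0.00710949.
By memorylessness the expected residual is 1/Σλ = 140.657 days, regardless of the 107 already elapsed.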